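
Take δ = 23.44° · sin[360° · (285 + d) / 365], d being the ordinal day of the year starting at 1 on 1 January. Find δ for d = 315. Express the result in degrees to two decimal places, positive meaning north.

-18.42°

360 × (285 + 315) / 365 = 591.781°; sin(591.781°) = -0.7857.
δ = 23.44 × -0.7857 = -18.417° ≈ -18.42°.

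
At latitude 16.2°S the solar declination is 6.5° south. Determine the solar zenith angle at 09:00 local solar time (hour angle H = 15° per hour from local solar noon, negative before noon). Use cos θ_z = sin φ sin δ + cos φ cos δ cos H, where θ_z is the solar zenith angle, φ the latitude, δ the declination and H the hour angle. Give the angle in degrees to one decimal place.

45.1°

Hour angle H = 15° × (9 − 12) = -45.00°.
cos θ_z = sin φ sin δ + cos φ cos δ cos H = (-0.2790)(-0.1132) + (0.9603)(0.9936)(0.7071) = 0.7063.
θ_z = arccos(0.7063) = 45.07°.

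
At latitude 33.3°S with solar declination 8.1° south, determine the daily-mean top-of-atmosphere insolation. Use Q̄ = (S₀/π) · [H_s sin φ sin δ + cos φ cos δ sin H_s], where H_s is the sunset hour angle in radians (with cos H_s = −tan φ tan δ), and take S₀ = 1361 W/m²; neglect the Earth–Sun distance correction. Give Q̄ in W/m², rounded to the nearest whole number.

413 W/m²

−tan φ tan δ = −(-0.6569)(-0.1423) = -0.0935; H_s = arccos(-0.0935) = 95.36°. In radians, H_s = 1.6643.
H_s sin φ sin δ = 1.6643 × -0.5490 × -0.1409 = 0.1287.
cos φ cos δ sin H_s = 0.8358 × 0.9900 × 0.9956 = 0.8238.
Q̄ = (1361/π) × (0.1287 + 0.8238) = 433.22 × 0.9525 = 412.64 W/m².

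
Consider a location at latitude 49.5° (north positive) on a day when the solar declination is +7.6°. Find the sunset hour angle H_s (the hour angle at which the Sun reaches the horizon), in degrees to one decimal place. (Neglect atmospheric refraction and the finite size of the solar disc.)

−tan φ tan δ = −(1.1708)(0.1334) = -0.1562; H_s = arccos(-0.1562) = 98.99°.

99.0°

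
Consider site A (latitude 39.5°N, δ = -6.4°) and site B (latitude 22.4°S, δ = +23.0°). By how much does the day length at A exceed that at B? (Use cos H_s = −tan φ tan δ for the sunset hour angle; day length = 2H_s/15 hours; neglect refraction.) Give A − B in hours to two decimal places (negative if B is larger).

+0.64 h

A: H_s = arccos(−tan 39.5° · tan -6.4°) = 84.69°, so 2H_s/15 = 11.2920 h.
B: H_s = arccos(−tan -22.4° · tan 23.0°) = 79.92°, so 2H_s/15 = 10.6560 h.
A − B = 11.2920 − 10.6560 = 0.6360 h.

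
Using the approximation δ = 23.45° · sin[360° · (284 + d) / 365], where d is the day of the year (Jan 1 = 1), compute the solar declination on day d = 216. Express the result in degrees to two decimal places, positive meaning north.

+17.11°

360 × (284 + 216) / 365 = 493.151°; sin(493.151°) = 0.7296.
δ = 23.45 × 0.7296 = 17.109° ≈ +17.11°.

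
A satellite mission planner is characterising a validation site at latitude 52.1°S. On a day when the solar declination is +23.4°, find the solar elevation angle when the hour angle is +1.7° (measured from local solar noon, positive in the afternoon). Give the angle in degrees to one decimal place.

With φ = -52.1°, δ = 23.4°, H = 1.70°: sin φ sin δ = -0.3134, cos φ cos δ cos H = 0.5635, so cos θ_z = 0.2501.
θ_z = arccos(0.2501) = 75.52°, so the elevation is 90° − 75.52° = 14.48°.

14.5°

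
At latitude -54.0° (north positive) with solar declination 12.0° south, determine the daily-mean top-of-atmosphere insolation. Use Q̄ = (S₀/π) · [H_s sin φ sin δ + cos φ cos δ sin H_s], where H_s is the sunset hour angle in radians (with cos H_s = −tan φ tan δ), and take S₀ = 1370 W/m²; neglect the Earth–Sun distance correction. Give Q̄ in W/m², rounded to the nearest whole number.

−tan φ tan δ = −(-1.3764)(-0.2126) = -0.2926; H_s = arccos(-0.2926) = 107.01°. In radians, H_s = 1.8677.
H_s sin φ sin δ = 1.8677 × -0.8090 × -0.2079 = 0.3141.
cos φ cos δ sin H_s = 0.5878 × 0.9781 × 0.9562 = 0.5497.
Q̄ = (1370/π) × (0.3141 + 0.5497) = 436.08 × 0.8638 = 376.69 W/m².

377 W/m²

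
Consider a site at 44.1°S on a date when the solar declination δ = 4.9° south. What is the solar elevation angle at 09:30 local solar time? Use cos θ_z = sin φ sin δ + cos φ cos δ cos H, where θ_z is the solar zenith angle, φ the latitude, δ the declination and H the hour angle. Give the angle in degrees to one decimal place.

Hour angle H = 15° × (9.5 − 12) = -37.50°.
With φ = -44.1°, δ = -4.9°, H = -37.50°: sin φ sin δ = 0.0594, cos φ cos δ cos H = 0.5676, so cos θ_z = 0.6270.
θ_z = arccos(0.6270) = 51.17°, so the elevation is 90° − 51.17° = 38.83°.

38.8°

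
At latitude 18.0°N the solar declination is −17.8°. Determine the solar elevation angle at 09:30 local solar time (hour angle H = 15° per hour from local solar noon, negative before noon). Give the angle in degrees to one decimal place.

38.6°

Hour angle H = 15° × (9.5 − 12) = -37.50°.
With φ = 18.0°, δ = -17.8°, H = -37.50°: sin φ sin δ = -0.0945, cos φ cos δ cos H = 0.7184, so cos θ_z = 0.6239.
θ_z = arccos(0.6239) = 51.40°, so the elevation is 90° − 51.40° = 38.60°.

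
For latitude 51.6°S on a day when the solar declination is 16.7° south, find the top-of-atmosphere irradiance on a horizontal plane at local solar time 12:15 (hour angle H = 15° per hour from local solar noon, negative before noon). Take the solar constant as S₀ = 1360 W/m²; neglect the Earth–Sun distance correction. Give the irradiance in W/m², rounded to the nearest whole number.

Hour angle H = 15° × (12.25 − 12) = 3.75°.
cos θ_z = sin(-51.6°) sin(-16.7°) + cos(-51.6°) cos(-16.7°) cos(3.75°) = 0.2252 + 0.5937 = 0.8189.
Top-of-atmosphere irradiance = S₀ cos θ_z = 1360 × 0.8189 = 1113.70 W/m².

1114 W/m²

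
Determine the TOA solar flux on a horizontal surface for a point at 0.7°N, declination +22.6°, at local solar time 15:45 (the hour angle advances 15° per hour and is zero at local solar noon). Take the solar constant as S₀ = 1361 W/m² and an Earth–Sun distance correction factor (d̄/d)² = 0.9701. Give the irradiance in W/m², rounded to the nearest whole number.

Hour angle H = 15° × (15.75 − 12) = 56.25°.
cos θ_z = sin(0.7°) sin(22.6°) + cos(0.7°) cos(22.6°) cos(56.25°) = 0.0047 + 0.5129 = 0.5176.
Top-of-atmosphere irradiance = S₀ (d̄/d)² cos θ_z = 1361 × 0.9701 × 0.5176 = 683.39 W/m².

683 W/m²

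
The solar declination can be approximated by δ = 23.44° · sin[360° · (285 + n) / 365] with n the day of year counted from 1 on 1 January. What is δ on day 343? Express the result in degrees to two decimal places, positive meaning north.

360 × (285 + 343) / 365 = 619.397°; sin(619.397°) = -0.9829.
δ = 23.44 × -0.9829 = -23.039° ≈ -23.04°.

-23.04°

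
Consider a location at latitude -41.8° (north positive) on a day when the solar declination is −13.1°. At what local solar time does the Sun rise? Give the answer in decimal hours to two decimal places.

5.20 h

cos H_s = −tan(-41.8°) · tan(-13.1°) = -0.2081, so H_s = arccos(-0.2081) = 102.01°.
Sunrise is at 12 − H_s/15 = 12 − 6.801 = 5.199 h local solar time.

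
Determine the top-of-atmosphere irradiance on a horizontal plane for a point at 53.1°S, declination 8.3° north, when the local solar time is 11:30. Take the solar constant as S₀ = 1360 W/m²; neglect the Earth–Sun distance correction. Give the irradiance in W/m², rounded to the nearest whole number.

644 W/m²

Hour angle H = 15° × (11.5 − 12) = -7.50°.
With φ = -53.1°, δ = 8.3°, H = -7.50°: sin φ sin δ = -0.1154, cos φ cos δ cos H = 0.5890, so cos θ_z = 0.4736.
Top-of-atmosphere irradiance = S₀ cos θ_z = 1360 × 0.4736 = 644.10 W/m².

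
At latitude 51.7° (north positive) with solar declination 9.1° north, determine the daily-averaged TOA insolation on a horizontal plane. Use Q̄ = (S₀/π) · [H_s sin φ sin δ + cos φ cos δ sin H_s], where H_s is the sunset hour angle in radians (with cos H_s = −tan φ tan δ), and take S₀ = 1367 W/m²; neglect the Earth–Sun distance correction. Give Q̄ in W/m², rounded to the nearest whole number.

357 W/m²

cos H_s = −tan(51.7°) · tan(9.1°) = -0.2028, so H_s = arccos(-0.2028) = 101.70°. In radians, H_s = 1.7750.
H_s sin φ sin δ = 1.7750 × 0.7848 × 0.1582 = 0.2204.
cos φ cos δ sin H_s = 0.6198 × 0.9874 × 0.9792 = 0.5993.
Q̄ = (1367/π) × (0.2204 + 0.5993) = 435.13 × 0.8197 = 356.68 W/m².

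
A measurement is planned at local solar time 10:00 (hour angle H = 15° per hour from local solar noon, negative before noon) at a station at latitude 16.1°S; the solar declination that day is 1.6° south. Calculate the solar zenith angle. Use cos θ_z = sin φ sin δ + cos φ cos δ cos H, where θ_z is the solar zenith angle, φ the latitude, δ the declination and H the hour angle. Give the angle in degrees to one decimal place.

Hour angle H = 15° × (10 − 12) = -30.00°.
With φ = -16.1°, δ = -1.6°, H = -30.00°: sin φ sin δ = 0.0077, cos φ cos δ cos H = 0.8317, so cos θ_z = 0.8394.
θ_z = arccos(0.8394) = 32.92°.

32.9°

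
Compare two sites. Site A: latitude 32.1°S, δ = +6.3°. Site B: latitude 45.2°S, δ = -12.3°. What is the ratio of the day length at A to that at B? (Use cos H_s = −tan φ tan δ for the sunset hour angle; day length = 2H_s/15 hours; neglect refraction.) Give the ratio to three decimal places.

0.838

A: H_s = arccos(−tan -32.1° · tan 6.3°) = 86.03°, so 2H_s/15 = 11.4707 h.
B: H_s = arccos(−tan -45.2° · tan -12.3°) = 102.68°, so 2H_s/15 = 13.6907 h.
Ratio A/B = 11.4707 / 13.6907 = 0.8378.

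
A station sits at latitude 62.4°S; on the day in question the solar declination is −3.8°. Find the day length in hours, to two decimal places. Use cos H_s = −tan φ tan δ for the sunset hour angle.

12.97 hours

−tan φ tan δ = −(-1.9128)(-0.0664) = -0.1270; H_s = arccos(-0.1270) = 97.30°.
Day length = 2 H_s / 15° h⁻¹ = 194.60° / 15 = 12.973 h.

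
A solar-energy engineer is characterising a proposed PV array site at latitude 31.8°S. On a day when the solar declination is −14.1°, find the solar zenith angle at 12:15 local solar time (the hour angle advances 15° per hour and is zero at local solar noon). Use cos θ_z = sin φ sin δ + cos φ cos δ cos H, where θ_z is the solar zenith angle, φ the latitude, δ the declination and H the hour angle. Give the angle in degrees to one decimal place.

18.0°

Hour angle H = 15° × (12.25 − 12) = 3.75°.
cos θ_z = sin(-31.8°) sin(-14.1°) + cos(-31.8°) cos(-14.1°) cos(3.75°) = 0.1284 + 0.8225 = 0.9509.
θ_z = arccos(0.9509) = 18.03°.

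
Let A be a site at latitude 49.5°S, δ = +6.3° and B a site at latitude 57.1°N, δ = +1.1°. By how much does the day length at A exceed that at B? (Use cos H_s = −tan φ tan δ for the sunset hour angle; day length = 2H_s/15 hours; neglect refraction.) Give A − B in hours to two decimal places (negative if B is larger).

A: H_s = arccos(−tan -49.5° · tan 6.3°) = 82.57°, so 2H_s/15 = 11.0093 h.
B: H_s = arccos(−tan 57.1° · tan 1.1°) = 91.70°, so 2H_s/15 = 12.2267 h.
A − B = 11.0093 − 12.2267 = -1.2174 h.

-1.22 h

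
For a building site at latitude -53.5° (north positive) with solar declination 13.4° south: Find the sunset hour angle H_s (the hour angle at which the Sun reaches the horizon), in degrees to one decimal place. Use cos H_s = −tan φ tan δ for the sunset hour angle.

The sunset hour angle satisfies cos H_s = −tan φ tan δ = -0.3220, giving H_s = 108.78°.

108.8°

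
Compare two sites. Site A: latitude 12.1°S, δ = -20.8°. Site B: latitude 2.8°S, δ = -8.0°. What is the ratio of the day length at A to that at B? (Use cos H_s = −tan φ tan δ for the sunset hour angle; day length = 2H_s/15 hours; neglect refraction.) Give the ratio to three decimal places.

1.047

A: H_s = arccos(−tan -12.1° · tan -20.8°) = 94.67°, so 2H_s/15 = 12.6227 h.
B: H_s = arccos(−tan -2.8° · tan -8.0°) = 90.39°, so 2H_s/15 = 12.0520 h.
Ratio A/B = 12.6227 / 12.0520 = 1.0474.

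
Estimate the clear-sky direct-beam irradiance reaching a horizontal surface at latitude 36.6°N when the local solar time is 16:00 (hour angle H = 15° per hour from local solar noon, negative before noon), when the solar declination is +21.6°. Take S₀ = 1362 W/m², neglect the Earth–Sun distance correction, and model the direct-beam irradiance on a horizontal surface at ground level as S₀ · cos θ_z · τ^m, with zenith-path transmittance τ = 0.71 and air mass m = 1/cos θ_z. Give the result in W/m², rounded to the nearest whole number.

453 W/m²

Hour angle H = 15° × (16 − 12) = 60.00°.
cos θ_z = sin φ sin δ + cos φ cos δ cos H = (0.5962)(0.3681) + (0.8028)(0.9298)(0.5000) = 0.5927.
Air mass m = 1/cos θ_z = 1/0.5927 = 1.687; τ^m = 0.71^1.687 = 0.5611.
Surface direct beam = 1362 × 0.5927 × 0.5611 = 452.95 W/m².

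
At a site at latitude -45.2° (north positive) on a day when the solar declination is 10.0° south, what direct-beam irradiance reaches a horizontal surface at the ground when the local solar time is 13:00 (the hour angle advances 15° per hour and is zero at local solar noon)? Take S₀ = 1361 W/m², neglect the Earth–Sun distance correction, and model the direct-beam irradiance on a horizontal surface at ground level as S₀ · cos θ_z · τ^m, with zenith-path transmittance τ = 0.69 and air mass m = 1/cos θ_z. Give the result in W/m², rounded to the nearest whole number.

677 W/m²

Hour angle H = 15° × (13 − 12) = 15.00°.
With φ = -45.2°, δ = -10.0°, H = 15.00°: sin φ sin δ = 0.1232, cos φ cos δ cos H = 0.6703, so cos θ_z = 0.7935.
Air mass m = 1/cos θ_z = 1/0.7935 = 1.260; τ^m = 0.69^1.260 = 0.6265.
Surface direct beam = 1361 × 0.7935 × 0.6265 = 676.59 W/m².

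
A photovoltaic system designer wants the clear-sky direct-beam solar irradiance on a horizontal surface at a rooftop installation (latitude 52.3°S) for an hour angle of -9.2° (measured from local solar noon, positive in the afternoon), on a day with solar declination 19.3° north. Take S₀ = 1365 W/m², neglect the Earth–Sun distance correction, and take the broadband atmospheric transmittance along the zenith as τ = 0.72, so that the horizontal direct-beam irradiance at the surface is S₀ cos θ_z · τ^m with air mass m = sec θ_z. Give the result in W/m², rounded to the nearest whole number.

cos θ_z = sin φ sin δ + cos φ cos δ cos H = (-0.7912)(0.3305) + (0.6115)(0.9438)(0.9871) = 0.3082.
Air mass m = 1/cos θ_z = 1/0.3082 = 3.245; τ^m = 0.72^3.245 = 0.3444.
Surface direct beam = 1365 × 0.3082 × 0.3444 = 144.89 W/m².

145 W/m²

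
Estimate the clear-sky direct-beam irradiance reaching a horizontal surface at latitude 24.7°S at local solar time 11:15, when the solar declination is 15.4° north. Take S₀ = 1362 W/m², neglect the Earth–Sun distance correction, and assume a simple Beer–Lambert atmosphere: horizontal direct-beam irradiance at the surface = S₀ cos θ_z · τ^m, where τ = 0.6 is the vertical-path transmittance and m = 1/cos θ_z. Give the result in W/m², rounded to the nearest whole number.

515 W/m²

Hour angle H = 15° × (11.25 − 12) = -11.25°.
With φ = -24.7°, δ = 15.4°, H = -11.25°: sin φ sin δ = -0.1110, cos φ cos δ cos H = 0.8591, so cos θ_z = 0.7481.
Air mass m = 1/cos θ_z = 1/0.7481 = 1.337; τ^m = 0.6^1.337 = 0.5051.
Surface direct beam = 1362 × 0.7481 × 0.5051 = 514.65 W/m².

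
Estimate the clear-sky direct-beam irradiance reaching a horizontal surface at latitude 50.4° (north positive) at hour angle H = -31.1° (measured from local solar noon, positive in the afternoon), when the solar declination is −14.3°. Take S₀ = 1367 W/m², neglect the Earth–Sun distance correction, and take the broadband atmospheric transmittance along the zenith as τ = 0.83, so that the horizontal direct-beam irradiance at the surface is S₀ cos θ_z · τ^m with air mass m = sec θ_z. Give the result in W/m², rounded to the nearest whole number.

With φ = 50.4°, δ = -14.3°, H = -31.10°: sin φ sin δ = -0.1903, cos φ cos δ cos H = 0.5289, so cos θ_z = 0.3386.
Air mass m = 1/cos θ_z = 1/0.3386 = 2.953; τ^m = 0.83^2.953 = 0.5768.
Surface direct beam = 1367 × 0.3386 × 0.5768 = 266.98 W/m².

267 W/m²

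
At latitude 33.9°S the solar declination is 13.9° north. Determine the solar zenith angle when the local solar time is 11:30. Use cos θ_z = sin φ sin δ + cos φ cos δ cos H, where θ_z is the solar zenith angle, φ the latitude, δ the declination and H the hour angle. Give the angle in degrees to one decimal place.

48.3°

Hour angle H = 15° × (11.5 − 12) = -7.50°.
cos θ_z = sin φ sin δ + cos φ cos δ cos H = (-0.5577)(0.2402) + (0.8300)(0.9707)(0.9914) = 0.6648.
θ_z = arccos(0.6648) = 48.33°.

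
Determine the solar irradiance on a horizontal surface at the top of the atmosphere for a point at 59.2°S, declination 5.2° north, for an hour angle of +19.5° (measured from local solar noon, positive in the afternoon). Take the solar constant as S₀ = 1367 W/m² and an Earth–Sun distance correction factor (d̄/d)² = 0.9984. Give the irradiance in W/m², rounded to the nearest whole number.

550 W/m²

cos θ_z = sin(-59.2°) sin(5.2°) + cos(-59.2°) cos(5.2°) cos(19.50°) = -0.0778 + 0.4807 = 0.4029.
Top-of-atmosphere irradiance = S₀ (d̄/d)² cos θ_z = 1367 × 0.9984 × 0.4029 = 549.88 W/m².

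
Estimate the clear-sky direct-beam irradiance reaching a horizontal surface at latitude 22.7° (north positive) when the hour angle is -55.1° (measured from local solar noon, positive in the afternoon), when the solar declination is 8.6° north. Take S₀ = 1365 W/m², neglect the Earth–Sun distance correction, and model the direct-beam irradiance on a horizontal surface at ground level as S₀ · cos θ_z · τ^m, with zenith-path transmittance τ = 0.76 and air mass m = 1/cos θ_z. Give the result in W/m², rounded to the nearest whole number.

cos θ_z = sin φ sin δ + cos φ cos δ cos H = (0.3859)(0.1495) + (0.9225)(0.9888)(0.5721) = 0.5795.
Air mass m = 1/cos θ_z = 1/0.5795 = 1.726; τ^m = 0.76^1.726 = 0.6227.
Surface direct beam = 1365 × 0.5795 × 0.6227 = 492.57 W/m².

493 W/m²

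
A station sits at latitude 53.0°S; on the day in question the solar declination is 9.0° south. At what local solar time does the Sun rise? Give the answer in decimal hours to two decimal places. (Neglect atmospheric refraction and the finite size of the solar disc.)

5.19 h

The sunset hour angle satisfies cos H_s = −tan φ tan δ = -0.2102, giving H_s = 102.13°.
Sunrise is at 12 − H_s/15 = 12 − 6.809 = 5.191 h local solar time.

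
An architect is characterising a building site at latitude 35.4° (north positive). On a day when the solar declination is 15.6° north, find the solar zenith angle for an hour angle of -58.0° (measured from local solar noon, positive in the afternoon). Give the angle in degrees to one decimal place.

55.1°

With φ = 35.4°, δ = 15.6°, H = -58.00°: sin φ sin δ = 0.1558, cos φ cos δ cos H = 0.4160, so cos θ_z = 0.5718.
θ_z = arccos(0.5718) = 55.12°.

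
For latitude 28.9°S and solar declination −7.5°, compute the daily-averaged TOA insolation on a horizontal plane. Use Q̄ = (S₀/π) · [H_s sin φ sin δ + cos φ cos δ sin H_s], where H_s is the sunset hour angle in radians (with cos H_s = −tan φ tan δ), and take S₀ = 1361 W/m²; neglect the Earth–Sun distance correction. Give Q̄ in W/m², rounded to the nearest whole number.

420 W/m²

cos H_s = −tan(-28.9°) · tan(-7.5°) = -0.0727, so H_s = arccos(-0.0727) = 94.17°. In radians, H_s = 1.6436.
H_s sin φ sin δ = 1.6436 × -0.4833 × -0.1305 = 0.1037.
cos φ cos δ sin H_s = 0.8755 × 0.9914 × 0.9974 = 0.8657.
Q̄ = (1361/π) × (0.1037 + 0.8657) = 433.22 × 0.9694 = 419.96 W/m².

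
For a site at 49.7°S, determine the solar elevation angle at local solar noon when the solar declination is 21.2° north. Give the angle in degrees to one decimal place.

At local solar noon the hour angle is zero, so the elevation is 90° − |φ − δ| = 90° − |-49.7° − (21.2°)| = 90° − 70.9° = 19.1°.

19.1°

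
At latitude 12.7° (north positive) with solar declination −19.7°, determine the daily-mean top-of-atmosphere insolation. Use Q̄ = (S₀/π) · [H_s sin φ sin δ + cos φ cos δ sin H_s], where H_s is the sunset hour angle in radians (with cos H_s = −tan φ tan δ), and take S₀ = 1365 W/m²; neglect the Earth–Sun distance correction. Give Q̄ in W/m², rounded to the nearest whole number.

The sunset hour angle satisfies cos H_s = −tan φ tan δ = 0.0807, giving H_s = 85.37°. In radians, H_s = 1.4900.
H_s sin φ sin δ = 1.4900 × 0.2198 × -0.3371 = -0.1104.
cos φ cos δ sin H_s = 0.9755 × 0.9415 × 0.9967 = 0.9154.
Q̄ = (1365/π) × (-0.1104 + 0.9154) = 434.49 × 0.8050 = 349.76 W/m².

350 W/m²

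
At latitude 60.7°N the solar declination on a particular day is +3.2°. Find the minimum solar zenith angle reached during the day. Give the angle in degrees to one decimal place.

At local solar noon the hour angle is zero, so the zenith angle is |φ − δ| = |60.7° − (3.2°)| = 57.5°.

57.5°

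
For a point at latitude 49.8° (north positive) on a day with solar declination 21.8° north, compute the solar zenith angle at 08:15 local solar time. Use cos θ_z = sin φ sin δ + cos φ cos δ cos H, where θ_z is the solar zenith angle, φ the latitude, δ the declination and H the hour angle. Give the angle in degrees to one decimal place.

Hour angle H = 15° × (8.25 − 12) = -56.25°.
With φ = 49.8°, δ = 21.8°, H = -56.25°: sin φ sin δ = 0.2836, cos φ cos δ cos H = 0.3330, so cos θ_z = 0.6166.
θ_z = arccos(0.6166) = 51.93°.

51.9°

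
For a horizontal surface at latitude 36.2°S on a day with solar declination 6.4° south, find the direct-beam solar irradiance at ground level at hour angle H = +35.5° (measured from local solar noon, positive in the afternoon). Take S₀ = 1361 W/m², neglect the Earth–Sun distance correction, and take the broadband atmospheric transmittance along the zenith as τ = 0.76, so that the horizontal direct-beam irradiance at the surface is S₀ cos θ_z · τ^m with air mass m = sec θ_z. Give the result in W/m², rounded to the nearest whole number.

668 W/m²

With φ = -36.2°, δ = -6.4°, H = 35.50°: sin φ sin δ = 0.0658, cos φ cos δ cos H = 0.6529, so cos θ_z = 0.7187.
Air mass m = 1/cos θ_z = 1/0.7187 = 1.391; τ^m = 0.76^1.391 = 0.6827.
Surface direct beam = 1361 × 0.7187 × 0.6827 = 667.78 W/m².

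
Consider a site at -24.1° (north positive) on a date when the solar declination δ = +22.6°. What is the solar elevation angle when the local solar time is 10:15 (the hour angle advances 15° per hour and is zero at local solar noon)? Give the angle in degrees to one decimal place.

Hour angle H = 15° × (10.25 − 12) = -26.25°.
cos θ_z = sin φ sin δ + cos φ cos δ cos H = (-0.4083)(0.3843) + (0.9128)(0.9232)(0.8969) = 0.5989.
θ_z = arccos(0.5989) = 53.21°, so the elevation is 90° − 53.21° = 36.79°.

36.8°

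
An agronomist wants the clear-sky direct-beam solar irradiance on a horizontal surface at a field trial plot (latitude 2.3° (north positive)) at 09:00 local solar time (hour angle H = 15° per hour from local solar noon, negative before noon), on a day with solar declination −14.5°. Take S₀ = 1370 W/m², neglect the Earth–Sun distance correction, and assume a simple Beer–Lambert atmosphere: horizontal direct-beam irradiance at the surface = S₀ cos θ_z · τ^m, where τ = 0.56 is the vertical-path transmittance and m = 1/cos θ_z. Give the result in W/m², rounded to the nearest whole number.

Hour angle H = 15° × (9 − 12) = -45.00°.
With φ = 2.3°, δ = -14.5°, H = -45.00°: sin φ sin δ = -0.0100, cos φ cos δ cos H = 0.6840, so cos θ_z = 0.6740.
Air mass m = 1/cos θ_z = 1/0.6740 = 1.484; τ^m = 0.56^1.484 = 0.4230.
Surface direct beam = 1370 × 0.6740 × 0.4230 = 390.59 W/m².

391 W/m²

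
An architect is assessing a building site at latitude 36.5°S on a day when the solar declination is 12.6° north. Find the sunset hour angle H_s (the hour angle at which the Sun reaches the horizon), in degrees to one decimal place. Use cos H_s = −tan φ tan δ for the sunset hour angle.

80.5°

The sunset hour angle satisfies cos H_s = −tan φ tan δ = 0.1654, giving H_s = 80.48°.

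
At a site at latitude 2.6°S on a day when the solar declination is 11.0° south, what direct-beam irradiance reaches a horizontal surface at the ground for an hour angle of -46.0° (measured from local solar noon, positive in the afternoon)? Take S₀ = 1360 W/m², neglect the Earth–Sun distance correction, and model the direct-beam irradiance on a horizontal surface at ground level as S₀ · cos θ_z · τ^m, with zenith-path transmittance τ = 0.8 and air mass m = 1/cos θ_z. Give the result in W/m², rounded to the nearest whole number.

cos θ_z = sin φ sin δ + cos φ cos δ cos H = (-0.0454)(-0.1908) + (0.9990)(0.9816)(0.6947) = 0.6899.
Air mass m = 1/cos θ_z = 1/0.6899 = 1.449; τ^m = 0.8^1.449 = 0.7237.
Surface direct beam = 1360 × 0.6899 × 0.7237 = 679.02 W/m².

679 W/m²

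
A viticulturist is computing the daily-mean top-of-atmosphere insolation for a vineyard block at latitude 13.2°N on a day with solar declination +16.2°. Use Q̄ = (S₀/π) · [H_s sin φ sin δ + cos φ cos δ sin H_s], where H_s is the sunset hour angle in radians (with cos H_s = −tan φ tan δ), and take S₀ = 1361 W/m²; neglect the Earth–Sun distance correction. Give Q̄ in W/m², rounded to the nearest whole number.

−tan φ tan δ = −(0.2345)(0.2905) = -0.0681; H_s = arccos(-0.0681) = 93.90°. In radians, H_s = 1.6389.
H_s sin φ sin δ = 1.6389 × 0.2284 × 0.2790 = 0.1044.
cos φ cos δ sin H_s = 0.9736 × 0.9603 × 0.9977 = 0.9328.
Q̄ = (1361/π) × (0.1044 + 0.9328) = 433.22 × 1.0372 = 449.34 W/m².

449 W/m²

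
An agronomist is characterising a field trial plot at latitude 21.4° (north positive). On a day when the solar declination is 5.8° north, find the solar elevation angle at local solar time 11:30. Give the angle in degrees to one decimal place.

Hour angle H = 15° × (11.5 − 12) = -7.50°.
With φ = 21.4°, δ = 5.8°, H = -7.50°: sin φ sin δ = 0.0369, cos φ cos δ cos H = 0.9184, so cos θ_z = 0.9553.
θ_z = arccos(0.9553) = 17.20°, so the elevation is 90° − 17.20° = 72.80°.

72.8°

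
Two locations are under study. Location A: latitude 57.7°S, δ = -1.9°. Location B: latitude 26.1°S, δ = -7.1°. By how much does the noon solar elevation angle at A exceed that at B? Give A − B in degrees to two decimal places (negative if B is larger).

A: 90° − |-57.7 − (-1.9)| = 34.20°.
B: 90° − |-26.1 − (-7.1)| = 71.00°.
A − B = 34.20 − 71.00 = -36.80°.

-36.80°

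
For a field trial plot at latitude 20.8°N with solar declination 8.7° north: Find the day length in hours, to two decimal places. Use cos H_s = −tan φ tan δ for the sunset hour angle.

12.44 hours

The sunset hour angle satisfies cos H_s = −tan φ tan δ = -0.0581, giving H_s = 93.33°.
Day length = 2 H_s / 15° h⁻¹ = 186.66° / 15 = 12.444 h.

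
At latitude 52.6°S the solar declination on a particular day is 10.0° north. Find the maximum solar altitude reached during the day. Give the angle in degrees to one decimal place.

At local solar noon the hour angle is zero, so the elevation is 90° − |φ − δ| = 90° − |-52.6° − (10.0°)| = 90° − 62.6° = 27.4°.

27.4°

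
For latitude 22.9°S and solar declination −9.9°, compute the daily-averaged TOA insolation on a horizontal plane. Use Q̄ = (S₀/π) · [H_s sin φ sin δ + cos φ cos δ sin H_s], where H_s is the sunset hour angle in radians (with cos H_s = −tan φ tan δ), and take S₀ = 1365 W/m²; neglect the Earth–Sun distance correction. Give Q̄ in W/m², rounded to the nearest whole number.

441 W/m²

−tan φ tan δ = −(-0.4224)(-0.1745) = -0.0737; H_s = arccos(-0.0737) = 94.23°. In radians, H_s = 1.6446.
H_s sin φ sin δ = 1.6446 × -0.3891 × -0.1719 = 0.1100.
cos φ cos δ sin H_s = 0.9212 × 0.9851 × 0.9973 = 0.9050.
Q̄ = (1365/π) × (0.1100 + 0.9050) = 434.49 × 1.0150 = 441.01 W/m².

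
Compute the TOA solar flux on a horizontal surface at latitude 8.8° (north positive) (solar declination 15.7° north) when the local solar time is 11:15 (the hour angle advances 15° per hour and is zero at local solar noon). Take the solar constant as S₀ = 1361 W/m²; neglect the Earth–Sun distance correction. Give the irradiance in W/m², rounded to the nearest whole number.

1326 W/m²

Hour angle H = 15° × (11.25 − 12) = -11.25°.
With φ = 8.8°, δ = 15.7°, H = -11.25°: sin φ sin δ = 0.0414, cos φ cos δ cos H = 0.9331, so cos θ_z = 0.9745.
Top-of-atmosphere irradiance = S₀ cos θ_z = 1361 × 0.9745 = 1326.29 W/m².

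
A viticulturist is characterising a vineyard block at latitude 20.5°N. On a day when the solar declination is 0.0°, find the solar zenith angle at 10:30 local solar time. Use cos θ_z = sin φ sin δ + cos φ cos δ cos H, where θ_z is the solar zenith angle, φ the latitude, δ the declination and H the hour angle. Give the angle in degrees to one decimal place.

Hour angle H = 15° × (10.5 − 12) = -22.50°.
cos θ_z = sin(20.5°) sin(0.0°) + cos(20.5°) cos(0.0°) cos(-22.50°) = 0.0000 + 0.8654 = 0.8654.
θ_z = arccos(0.8654) = 30.07°.

30.1°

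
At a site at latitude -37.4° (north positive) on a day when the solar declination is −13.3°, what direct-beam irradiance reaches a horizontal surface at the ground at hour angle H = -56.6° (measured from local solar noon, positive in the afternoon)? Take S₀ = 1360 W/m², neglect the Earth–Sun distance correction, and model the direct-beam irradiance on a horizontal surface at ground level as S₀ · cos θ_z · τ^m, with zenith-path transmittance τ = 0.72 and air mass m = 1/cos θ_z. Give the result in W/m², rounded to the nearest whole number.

With φ = -37.4°, δ = -13.3°, H = -56.60°: sin φ sin δ = 0.1397, cos φ cos δ cos H = 0.4256, so cos θ_z = 0.5653.
Air mass m = 1/cos θ_z = 1/0.5653 = 1.769; τ^m = 0.72^1.769 = 0.5593.
Surface direct beam = 1360 × 0.5653 × 0.5593 = 429.99 W/m².

430 W/m²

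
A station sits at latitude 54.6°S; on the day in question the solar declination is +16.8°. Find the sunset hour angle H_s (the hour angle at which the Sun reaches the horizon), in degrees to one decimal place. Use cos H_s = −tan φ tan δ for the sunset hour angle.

64.9°

The sunset hour angle satisfies cos H_s = −tan φ tan δ = 0.4248, giving H_s = 64.86°.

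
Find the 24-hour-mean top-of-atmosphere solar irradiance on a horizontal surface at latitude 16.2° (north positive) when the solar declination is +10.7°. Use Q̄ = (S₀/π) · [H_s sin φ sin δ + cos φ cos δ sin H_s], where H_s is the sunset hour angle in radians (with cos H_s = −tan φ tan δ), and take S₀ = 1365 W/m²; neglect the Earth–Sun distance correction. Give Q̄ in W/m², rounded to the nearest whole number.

446 W/m²

−tan φ tan δ = −(0.2905)(0.1890) = -0.0549; H_s = arccos(-0.0549) = 93.15°. In radians, H_s = 1.6258.
H_s sin φ sin δ = 1.6258 × 0.2790 × 0.1857 = 0.0842.
cos φ cos δ sin H_s = 0.9603 × 0.9826 × 0.9985 = 0.9422.
Q̄ = (1365/π) × (0.0842 + 0.9422) = 434.49 × 1.0264 = 445.96 W/m².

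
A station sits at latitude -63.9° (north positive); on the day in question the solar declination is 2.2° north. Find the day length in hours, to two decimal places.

11.40 hours

cos H_s = −tan(-63.9°) · tan(2.2°) = 0.0784, so H_s = arccos(0.0784) = 85.50°.
Day length = 2 H_s / 15° h⁻¹ = 171.00° / 15 = 11.400 h.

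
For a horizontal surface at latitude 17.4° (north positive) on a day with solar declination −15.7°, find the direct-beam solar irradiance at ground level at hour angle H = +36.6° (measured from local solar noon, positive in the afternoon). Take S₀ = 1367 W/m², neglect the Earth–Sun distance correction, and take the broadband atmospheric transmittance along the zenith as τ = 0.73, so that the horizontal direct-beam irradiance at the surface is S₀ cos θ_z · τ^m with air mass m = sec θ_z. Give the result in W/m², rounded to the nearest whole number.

556 W/m²

cos θ_z = sin φ sin δ + cos φ cos δ cos H = (0.2990)(-0.2706) + (0.9542)(0.9627)(0.8028) = 0.6565.
Air mass m = 1/cos θ_z = 1/0.6565 = 1.523; τ^m = 0.73^1.523 = 0.6192.
Surface direct beam = 1367 × 0.6565 × 0.6192 = 555.69 W/m².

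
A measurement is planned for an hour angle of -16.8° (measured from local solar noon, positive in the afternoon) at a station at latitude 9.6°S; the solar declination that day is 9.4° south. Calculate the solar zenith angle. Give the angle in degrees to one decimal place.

16.6°

cos θ_z = sin(-9.6°) sin(-9.4°) + cos(-9.6°) cos(-9.4°) cos(-16.80°) = 0.0272 + 0.9312 = 0.9584.
θ_z = arccos(0.9584) = 16.58°.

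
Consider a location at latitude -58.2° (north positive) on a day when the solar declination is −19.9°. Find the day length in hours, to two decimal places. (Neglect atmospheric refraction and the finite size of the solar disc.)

The sunset hour angle satisfies cos H_s = −tan φ tan δ = -0.5838, giving H_s = 125.72°.
Day length = 2 H_s / 15° h⁻¹ = 251.44° / 15 = 16.763 h.

16.76 hours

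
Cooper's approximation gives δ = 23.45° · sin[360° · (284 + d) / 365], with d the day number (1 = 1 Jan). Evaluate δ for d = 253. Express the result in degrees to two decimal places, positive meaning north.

+4.22°

360 × (284 + 253) / 365 = 529.644°; sin(529.644°) = 0.1798.
δ = 23.45 × 0.1798 = 4.216° ≈ +4.22°.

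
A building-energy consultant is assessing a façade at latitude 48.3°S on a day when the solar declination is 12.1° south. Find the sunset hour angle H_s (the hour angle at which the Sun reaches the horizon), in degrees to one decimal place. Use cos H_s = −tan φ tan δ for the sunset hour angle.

−tan φ tan δ = −(-1.1224)(-0.2144) = -0.2406; H_s = arccos(-0.2406) = 103.92°.

103.9°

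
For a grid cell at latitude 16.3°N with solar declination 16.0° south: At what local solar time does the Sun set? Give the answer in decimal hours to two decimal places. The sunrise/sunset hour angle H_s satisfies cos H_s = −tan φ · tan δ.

17.68 h

−tan φ tan δ = −(0.2924)(-0.2867) = 0.0838; H_s = arccos(0.0838) = 85.19°.
Sunset is at 12 + H_s/15 = 12 + 5.679 = 17.679 h local solar time.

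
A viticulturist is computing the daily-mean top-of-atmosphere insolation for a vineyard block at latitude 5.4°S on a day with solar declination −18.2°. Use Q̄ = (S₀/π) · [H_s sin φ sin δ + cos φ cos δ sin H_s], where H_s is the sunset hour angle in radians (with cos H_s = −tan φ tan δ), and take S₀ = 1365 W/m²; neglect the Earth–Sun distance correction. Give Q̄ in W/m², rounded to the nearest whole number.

cos H_s = −tan(-5.4°) · tan(-18.2°) = -0.0311, so H_s = arccos(-0.0311) = 91.78°. In radians, H_s = 1.6019.
H_s sin φ sin δ = 1.6019 × -0.0941 × -0.3123 = 0.0471.
cos φ cos δ sin H_s = 0.9956 × 0.9500 × 0.9995 = 0.9453.
Q̄ = (1365/π) × (0.0471 + 0.9453) = 434.49 × 0.9924 = 431.19 W/m².

431 W/m²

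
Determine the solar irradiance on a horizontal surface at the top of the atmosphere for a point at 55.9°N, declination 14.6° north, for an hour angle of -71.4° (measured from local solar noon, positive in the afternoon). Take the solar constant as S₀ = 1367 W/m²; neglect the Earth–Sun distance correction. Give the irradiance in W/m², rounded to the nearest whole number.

cos θ_z = sin(55.9°) sin(14.6°) + cos(55.9°) cos(14.6°) cos(-71.40°) = 0.2087 + 0.1730 = 0.3817.
Top-of-atmosphere irradiance = S₀ cos θ_z = 1367 × 0.3817 = 521.78 W/m².

522 W/m²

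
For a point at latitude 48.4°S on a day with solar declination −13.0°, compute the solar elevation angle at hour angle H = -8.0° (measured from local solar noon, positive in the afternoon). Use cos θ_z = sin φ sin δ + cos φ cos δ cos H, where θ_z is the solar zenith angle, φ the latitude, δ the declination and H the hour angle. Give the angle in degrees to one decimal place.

With φ = -48.4°, δ = -13.0°, H = -8.00°: sin φ sin δ = 0.1682, cos φ cos δ cos H = 0.6406, so cos θ_z = 0.8088.
θ_z = arccos(0.8088) = 36.02°, so the elevation is 90° − 36.02° = 53.98°.

54.0°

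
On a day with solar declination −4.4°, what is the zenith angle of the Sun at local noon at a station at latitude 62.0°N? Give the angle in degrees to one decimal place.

At local solar noon the hour angle is zero, so the zenith angle is |φ − δ| = |62.0° − (-4.4°)| = 66.4°.

66.4°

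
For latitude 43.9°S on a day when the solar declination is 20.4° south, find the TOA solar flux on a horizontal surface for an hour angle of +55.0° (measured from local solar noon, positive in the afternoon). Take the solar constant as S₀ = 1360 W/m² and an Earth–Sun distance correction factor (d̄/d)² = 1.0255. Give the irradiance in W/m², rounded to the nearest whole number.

877 W/m²

cos θ_z = sin(-43.9°) sin(-20.4°) + cos(-43.9°) cos(-20.4°) cos(55.00°) = 0.2417 + 0.3874 = 0.6291.
Top-of-atmosphere irradiance = S₀ (d̄/d)² cos θ_z = 1360 × 1.0255 × 0.6291 = 877.39 W/m².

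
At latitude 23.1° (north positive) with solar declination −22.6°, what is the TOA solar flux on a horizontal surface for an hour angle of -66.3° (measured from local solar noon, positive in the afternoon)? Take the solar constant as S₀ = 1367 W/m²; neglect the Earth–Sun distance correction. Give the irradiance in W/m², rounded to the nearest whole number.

With φ = 23.1°, δ = -22.6°, H = -66.30°: sin φ sin δ = -0.1508, cos φ cos δ cos H = 0.3413, so cos θ_z = 0.1905.
Top-of-atmosphere irradiance = S₀ cos θ_z = 1367 × 0.1905 = 260.41 W/m².

260 W/m²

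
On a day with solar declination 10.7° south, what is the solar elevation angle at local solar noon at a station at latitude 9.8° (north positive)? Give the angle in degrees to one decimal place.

At local solar noon the hour angle is zero, so the elevation is 90° − |φ − δ| = 90° − |9.8° − (-10.7°)| = 90° − 20.5° = 69.5°.

69.5°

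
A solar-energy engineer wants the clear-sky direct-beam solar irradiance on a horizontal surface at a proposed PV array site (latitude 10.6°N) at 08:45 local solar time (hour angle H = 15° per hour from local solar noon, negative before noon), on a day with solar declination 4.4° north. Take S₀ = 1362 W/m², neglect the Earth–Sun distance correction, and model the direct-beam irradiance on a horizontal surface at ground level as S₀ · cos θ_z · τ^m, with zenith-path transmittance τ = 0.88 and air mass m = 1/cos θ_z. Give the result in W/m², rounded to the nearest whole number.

Hour angle H = 15° × (8.75 − 12) = -48.75°.
cos θ_z = sin(10.6°) sin(4.4°) + cos(10.6°) cos(4.4°) cos(-48.75°) = 0.0141 + 0.6462 = 0.6603.
Air mass m = 1/cos θ_z = 1/0.6603 = 1.514; τ^m = 0.88^1.514 = 0.8240.
Surface direct beam = 1362 × 0.6603 × 0.8240 = 741.05 W/m².

741 W/m²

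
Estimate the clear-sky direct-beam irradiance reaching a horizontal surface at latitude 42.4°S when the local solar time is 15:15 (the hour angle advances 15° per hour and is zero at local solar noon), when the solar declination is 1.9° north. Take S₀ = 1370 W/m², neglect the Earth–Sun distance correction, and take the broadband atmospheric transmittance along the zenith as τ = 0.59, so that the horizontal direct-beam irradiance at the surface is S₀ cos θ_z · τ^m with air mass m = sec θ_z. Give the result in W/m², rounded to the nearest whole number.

204 W/m²

Hour angle H = 15° × (15.25 − 12) = 48.75°.
cos θ_z = sin φ sin δ + cos φ cos δ cos H = (-0.6743)(0.0332) + (0.7385)(0.9995)(0.6593) = 0.4643.
Air mass m = 1/cos θ_z = 1/0.4643 = 2.154; τ^m = 0.59^2.154 = 0.3209.
Surface direct beam = 1370 × 0.4643 × 0.3209 = 204.12 W/m².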